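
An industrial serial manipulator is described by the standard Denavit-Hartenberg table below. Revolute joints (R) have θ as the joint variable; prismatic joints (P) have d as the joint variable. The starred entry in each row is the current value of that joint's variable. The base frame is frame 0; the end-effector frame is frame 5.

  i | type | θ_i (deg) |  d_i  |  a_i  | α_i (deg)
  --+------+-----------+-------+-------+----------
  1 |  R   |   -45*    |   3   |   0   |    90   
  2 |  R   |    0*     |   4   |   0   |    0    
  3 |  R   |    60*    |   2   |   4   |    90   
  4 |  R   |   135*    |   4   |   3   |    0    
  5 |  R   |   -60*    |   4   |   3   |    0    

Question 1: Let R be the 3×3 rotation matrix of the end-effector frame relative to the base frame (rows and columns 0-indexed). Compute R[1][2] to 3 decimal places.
End-effector z-axis (col 2 of R) = (0.6124,-0.6124,-0.5000)
R[1][2] = -0.6124

-0.612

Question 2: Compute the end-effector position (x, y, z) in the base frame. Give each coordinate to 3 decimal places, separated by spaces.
-1.954 -13.629 1.299

after link 1: o_1 = (0.0000, 0.0000, 3.0000)
after link 2: o_2 = (-2.8284, -2.8284, 3.0000)
after link 3: o_3 = (-2.8284, -5.6569, 6.4641)
after link 4: o_4 = (-2.6289, -8.8563, 2.6270)
after link 5: o_5 = (-1.9540, -13.6294, 1.2994)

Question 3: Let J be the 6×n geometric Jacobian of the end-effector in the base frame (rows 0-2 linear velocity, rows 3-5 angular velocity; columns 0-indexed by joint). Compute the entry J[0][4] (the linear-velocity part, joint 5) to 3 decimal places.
axis z_4 = (0.6124,-0.6124,-0.5000); lever o_n−o_4 = (0.6750,-4.7730,-1.3276)
cross product → J_v[:, 4] = (-1.5736,0.4755,-2.5095)
J_ω[:, 4] = z_4
entry J[0][4] = -1.5736

-1.574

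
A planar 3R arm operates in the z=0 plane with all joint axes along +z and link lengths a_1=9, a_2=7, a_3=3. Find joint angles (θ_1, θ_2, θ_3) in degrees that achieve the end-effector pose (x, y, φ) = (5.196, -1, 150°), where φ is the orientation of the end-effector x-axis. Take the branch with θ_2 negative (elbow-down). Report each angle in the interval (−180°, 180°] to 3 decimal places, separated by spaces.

wrist centre = target − a_3·(cos φ, sin φ) = (7.7941, -2.5000)
cos θ_2 = (66.9976−9²−7²)/(2·9·7) = -0.5000; θ_2 = -120.0012° (elbow-down)
β = atan2(-2.5000,7.7941) = -17.7840°; ψ = atan2(-6.0621,5.4999) = -47.7840°
θ_1 = β − ψ = 30.0000°
θ_3 = φ − θ_1 − θ_2 = -119.9988° (wrapped to (-180°,180°])

30.000 -120.001 -119.999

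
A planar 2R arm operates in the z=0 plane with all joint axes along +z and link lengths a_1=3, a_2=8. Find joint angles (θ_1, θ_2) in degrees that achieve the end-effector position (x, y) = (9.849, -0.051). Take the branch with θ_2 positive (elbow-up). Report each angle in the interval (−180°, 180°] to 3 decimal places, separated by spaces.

-44.996 59.993

cos θ_2 = (97.0054−3²−8²)/(2·3·8) = 0.5001; θ_2 = 59.9926° (elbow-up)
β = atan2(-0.0510,9.8490) = -0.2967°; ψ = atan2(6.9277,7.0009) = 44.6988°
θ_1 = β − ψ = -44.9955°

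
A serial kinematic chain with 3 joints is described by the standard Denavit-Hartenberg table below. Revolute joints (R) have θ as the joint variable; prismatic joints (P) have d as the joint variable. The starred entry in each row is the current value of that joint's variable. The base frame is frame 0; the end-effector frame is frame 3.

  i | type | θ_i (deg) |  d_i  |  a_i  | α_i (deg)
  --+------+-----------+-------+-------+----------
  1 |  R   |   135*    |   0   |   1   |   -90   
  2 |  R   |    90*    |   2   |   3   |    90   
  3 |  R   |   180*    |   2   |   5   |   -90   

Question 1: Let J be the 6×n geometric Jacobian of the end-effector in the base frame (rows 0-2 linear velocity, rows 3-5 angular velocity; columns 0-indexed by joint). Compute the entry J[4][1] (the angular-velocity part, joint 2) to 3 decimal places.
axis z_1 = (-0.7071,-0.7071,0.0000); lever o_n−o_1 = (-2.8284,-0.0000,2.0000)
cross product → J_v[:, 1] = (-1.4142,1.4142,-2.0000)
J_ω[:, 1] = z_1
entry J[4][1] = -0.7071

-0.707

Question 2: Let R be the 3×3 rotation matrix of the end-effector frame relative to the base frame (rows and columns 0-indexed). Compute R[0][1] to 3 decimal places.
End-effector y-axis (col 1 of R) = (0.7071,-0.7071,-0.0000)
R[0][1] = 0.7071

0.707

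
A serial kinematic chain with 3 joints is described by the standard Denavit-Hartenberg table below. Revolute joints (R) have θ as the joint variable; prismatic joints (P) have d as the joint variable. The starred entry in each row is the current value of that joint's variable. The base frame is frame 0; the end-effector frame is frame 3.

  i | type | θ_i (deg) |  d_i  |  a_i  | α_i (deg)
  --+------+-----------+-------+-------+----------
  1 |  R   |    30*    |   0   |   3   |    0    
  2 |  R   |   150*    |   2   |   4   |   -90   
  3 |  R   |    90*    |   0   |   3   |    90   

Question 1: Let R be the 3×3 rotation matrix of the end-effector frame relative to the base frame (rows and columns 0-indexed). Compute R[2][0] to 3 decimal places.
End-effector x-axis (col 0 of R) = (-0.0000,-0.0000,-1.0000)
R[2][0] = -1.0000

-1.000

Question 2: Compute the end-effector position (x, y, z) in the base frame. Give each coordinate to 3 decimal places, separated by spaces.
after link 1: o_1 = (2.5981, 1.5000, 0.0000)
after link 2: o_2 = (-1.4019, 1.5000, 2.0000)
after link 3: o_3 = (-1.4019, 1.5000, -1.0000)

-1.402 1.500 -1.000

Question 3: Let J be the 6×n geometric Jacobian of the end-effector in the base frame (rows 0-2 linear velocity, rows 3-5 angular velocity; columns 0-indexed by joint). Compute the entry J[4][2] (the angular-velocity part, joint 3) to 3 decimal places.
-1.000

axis z_2 = (0.0000,-1.0000,0.0000); lever o_n−o_2 = (-0.0000,-0.0000,-3.0000)
cross product → J_v[:, 2] = (3.0000,-0.0000,-0.0000)
J_ω[:, 2] = z_2
entry J[4][2] = -1.0000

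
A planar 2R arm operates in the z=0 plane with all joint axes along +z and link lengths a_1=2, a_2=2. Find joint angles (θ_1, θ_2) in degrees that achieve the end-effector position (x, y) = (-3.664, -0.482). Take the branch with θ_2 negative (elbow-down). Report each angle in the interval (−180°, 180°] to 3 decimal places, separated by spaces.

cos θ_2 = (13.6572−2²−2²)/(2·2·2) = 0.7072; θ_2 = -44.9963° (elbow-down)
β = atan2(-0.4820,-3.6640) = -172.5058°; ψ = atan2(-1.4141,3.4143) = -22.4981°
θ_1 = β − ψ = -150.0076°

-150.008 -44.996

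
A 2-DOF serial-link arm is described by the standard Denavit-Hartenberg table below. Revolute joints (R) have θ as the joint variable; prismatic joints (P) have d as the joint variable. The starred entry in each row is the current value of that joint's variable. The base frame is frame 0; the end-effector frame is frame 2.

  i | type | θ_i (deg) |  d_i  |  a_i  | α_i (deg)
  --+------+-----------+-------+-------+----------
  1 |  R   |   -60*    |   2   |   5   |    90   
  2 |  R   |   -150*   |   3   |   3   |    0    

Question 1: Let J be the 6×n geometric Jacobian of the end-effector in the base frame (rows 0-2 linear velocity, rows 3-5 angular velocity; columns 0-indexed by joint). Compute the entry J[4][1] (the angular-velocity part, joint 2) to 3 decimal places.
-0.500

axis z_1 = (-0.8660,-0.5000,0.0000); lever o_n−o_1 = (-3.8971,0.7500,-1.5000)
cross product → J_v[:, 1] = (0.7500,-1.2990,-2.5981)
J_ω[:, 1] = z_1
entry J[4][1] = -0.5000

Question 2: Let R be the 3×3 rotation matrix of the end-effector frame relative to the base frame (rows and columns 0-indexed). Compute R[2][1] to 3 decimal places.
End-effector y-axis (col 1 of R) = (0.2500,-0.4330,-0.8660)
R[2][1] = -0.8660

-0.866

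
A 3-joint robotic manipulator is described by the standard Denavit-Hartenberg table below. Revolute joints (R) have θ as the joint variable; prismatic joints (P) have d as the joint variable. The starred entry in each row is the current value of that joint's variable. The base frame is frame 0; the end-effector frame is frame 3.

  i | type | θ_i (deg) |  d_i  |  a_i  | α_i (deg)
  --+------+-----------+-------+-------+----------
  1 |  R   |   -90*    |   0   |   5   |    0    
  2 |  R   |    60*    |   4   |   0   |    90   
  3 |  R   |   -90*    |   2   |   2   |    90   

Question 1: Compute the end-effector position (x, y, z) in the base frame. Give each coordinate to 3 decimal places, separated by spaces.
-1.000 -6.732 2.000

after link 1: o_1 = (0.0000, -5.0000, 0.0000)
after link 2: o_2 = (0.0000, -5.0000, 4.0000)
after link 3: o_3 = (-1.0000, -6.7321, 2.0000)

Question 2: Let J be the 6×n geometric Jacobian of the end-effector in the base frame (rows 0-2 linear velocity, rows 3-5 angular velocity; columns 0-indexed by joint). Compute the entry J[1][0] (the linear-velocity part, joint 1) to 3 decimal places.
-1.000

axis z_0 = ẑ; lever o_n−o_0 = (-1.0000,-6.7321,2.0000)
cross product → J_v[:, 0] = (6.7321,-1.0000,0.0000)
J_ω[:, 0] = z_0
entry J[1][0] = -1.0000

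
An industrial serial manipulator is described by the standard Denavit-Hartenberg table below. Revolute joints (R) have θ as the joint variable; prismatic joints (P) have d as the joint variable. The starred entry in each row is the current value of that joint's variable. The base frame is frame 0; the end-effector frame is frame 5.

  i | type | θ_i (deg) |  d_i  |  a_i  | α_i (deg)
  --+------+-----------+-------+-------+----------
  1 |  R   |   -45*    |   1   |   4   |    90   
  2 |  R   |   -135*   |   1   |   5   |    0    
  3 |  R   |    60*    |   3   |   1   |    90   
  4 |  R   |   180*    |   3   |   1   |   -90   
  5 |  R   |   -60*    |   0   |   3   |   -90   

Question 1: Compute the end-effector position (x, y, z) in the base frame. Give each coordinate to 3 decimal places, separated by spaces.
after link 1: o_1 = (2.8284, -2.8284, 1.0000)
after link 2: o_2 = (-0.3787, -1.0355, -2.5355)
after link 3: o_3 = (-2.3170, -3.3399, -3.5015)
after link 4: o_4 = (-4.5490, -1.1078, -3.3120)
after link 5: o_5 = (-6.5981, 0.9412, -2.5355)

-6.598 0.941 -2.536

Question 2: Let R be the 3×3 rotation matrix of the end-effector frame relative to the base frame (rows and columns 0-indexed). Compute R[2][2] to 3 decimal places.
0.966

End-effector z-axis (col 2 of R) = (0.1830,-0.1830,0.9659)
R[2][2] = 0.9659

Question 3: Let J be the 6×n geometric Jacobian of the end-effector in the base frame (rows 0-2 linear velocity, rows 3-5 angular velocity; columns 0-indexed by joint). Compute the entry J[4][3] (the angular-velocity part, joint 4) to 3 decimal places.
0.683

axis z_3 = (-0.6830,0.6830,-0.2588); lever o_n−o_3 = (-4.2811,4.2811,0.9659)
cross product → J_v[:, 3] = (1.7678,1.7678,-0.0000)
J_ω[:, 3] = z_3
entry J[4][3] = 0.6830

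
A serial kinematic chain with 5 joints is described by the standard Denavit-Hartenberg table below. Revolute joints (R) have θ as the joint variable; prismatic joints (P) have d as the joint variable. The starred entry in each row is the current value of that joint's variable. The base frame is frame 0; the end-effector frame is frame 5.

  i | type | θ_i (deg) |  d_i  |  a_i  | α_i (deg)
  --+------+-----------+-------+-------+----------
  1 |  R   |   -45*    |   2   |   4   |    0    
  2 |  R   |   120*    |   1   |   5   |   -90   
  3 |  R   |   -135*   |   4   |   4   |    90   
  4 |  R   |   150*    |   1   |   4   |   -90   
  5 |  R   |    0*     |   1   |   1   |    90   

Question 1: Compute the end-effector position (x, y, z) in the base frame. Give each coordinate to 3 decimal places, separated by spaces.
after link 1: o_1 = (2.8284, -2.8284, 2.0000)
after link 2: o_2 = (4.1225, 2.0012, 3.0000)
after link 3: o_3 = (-0.4732, 0.3044, 5.8284)
after link 4: o_4 = (-1.9541, 2.5051, 2.6718)
after link 5: o_5 = (-1.3506, 3.3434, 1.7059)

-1.351 3.343 1.706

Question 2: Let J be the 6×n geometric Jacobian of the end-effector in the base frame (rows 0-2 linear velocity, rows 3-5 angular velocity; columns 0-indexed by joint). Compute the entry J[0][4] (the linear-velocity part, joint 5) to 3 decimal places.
0.183

axis z_4 = (0.9280,0.1174,-0.3536); lever o_n−o_4 = (0.6036,0.8383,-0.9659)
cross product → J_v[:, 4] = (0.1830,0.6830,0.7071)
J_ω[:, 4] = z_4
entry J[0][4] = 0.1830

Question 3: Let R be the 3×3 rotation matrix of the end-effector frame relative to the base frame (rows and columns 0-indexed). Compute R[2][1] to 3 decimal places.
-0.354

End-effector y-axis (col 1 of R) = (0.9280,0.1174,-0.3536)
R[2][1] = -0.3536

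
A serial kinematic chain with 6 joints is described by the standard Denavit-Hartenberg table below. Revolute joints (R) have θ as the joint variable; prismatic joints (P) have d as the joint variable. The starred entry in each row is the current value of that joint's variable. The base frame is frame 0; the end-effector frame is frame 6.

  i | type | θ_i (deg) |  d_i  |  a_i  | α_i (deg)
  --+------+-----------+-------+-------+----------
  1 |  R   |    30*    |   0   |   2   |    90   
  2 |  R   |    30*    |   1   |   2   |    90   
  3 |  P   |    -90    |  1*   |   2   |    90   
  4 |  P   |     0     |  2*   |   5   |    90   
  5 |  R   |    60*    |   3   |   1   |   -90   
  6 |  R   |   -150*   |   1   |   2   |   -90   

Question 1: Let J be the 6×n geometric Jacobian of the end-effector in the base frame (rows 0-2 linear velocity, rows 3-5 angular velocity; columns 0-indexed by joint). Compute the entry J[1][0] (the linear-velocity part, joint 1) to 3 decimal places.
axis z_0 = ẑ; lever o_n−o_0 = (-1.8505,4.4372,2.6651)
cross product → J_v[:, 0] = (-4.4372,-1.8505,0.0000)
J_ω[:, 0] = z_0
entry J[1][0] = -1.8505

-1.850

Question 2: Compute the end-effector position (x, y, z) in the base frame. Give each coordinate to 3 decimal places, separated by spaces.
after link 1: o_1 = (1.7321, 1.0000, 0.0000)
after link 2: o_2 = (3.7321, 1.0000, 1.0000)
after link 3: o_3 = (3.1651, 2.9821, 0.1340)
after link 4: o_4 = (-0.8349, 6.4462, -0.8660)
after link 5: o_5 = (-3.0335, 5.7542, 1.2990)
after link 6: o_6 = (-1.8505, 4.4372, 2.6651)

-1.850 4.437 2.665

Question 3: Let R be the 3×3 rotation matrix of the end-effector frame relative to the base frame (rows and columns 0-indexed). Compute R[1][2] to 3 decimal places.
End-effector z-axis (col 2 of R) = (-0.8248,-0.1875,0.5335)
R[1][2] = -0.1875

-0.187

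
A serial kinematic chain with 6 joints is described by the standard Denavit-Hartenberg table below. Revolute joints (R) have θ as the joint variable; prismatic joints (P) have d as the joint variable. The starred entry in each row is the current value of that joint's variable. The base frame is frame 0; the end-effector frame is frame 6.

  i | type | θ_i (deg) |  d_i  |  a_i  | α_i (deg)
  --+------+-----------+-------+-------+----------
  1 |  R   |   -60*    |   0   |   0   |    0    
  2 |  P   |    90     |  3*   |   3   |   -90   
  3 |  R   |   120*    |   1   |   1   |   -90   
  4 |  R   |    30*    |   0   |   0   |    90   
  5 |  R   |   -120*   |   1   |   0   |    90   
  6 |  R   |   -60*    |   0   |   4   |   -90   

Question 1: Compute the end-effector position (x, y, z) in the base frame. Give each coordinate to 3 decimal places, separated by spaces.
after link 1: o_1 = (0.0000, 0.0000, 0.0000)
after link 2: o_2 = (2.5981, 1.5000, 3.0000)
after link 3: o_3 = (1.6651, 2.1160, 2.1340)
after link 4: o_4 = (1.6651, 2.1160, 2.1340)
after link 5: o_5 = (1.0155, 2.7410, 1.7010)
after link 6: o_6 = (4.6896, 1.9755, 3.0849)

4.690 1.975 3.085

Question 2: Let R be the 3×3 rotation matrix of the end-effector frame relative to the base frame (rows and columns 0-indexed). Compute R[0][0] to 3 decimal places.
End-effector x-axis (col 0 of R) = (0.9185,-0.1914,0.3460)
R[0][0] = 0.9185

0.919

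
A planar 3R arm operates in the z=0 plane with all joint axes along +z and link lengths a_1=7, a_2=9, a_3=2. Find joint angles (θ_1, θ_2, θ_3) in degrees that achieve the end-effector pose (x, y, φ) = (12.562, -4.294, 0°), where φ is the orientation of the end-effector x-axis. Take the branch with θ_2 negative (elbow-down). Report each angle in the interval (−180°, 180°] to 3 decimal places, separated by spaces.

wrist centre = target − a_3·(cos φ, sin φ) = (10.5620, -4.2940)
cos θ_2 = (129.9943−7²−9²)/(2·7·9) = -0.0000; θ_2 = -90.0026° (elbow-down)
β = atan2(-4.2940,10.5620) = -22.1243°; ψ = atan2(-9.0000,6.9996) = -52.1266°
θ_1 = β − ψ = 30.0023°
θ_3 = φ − θ_1 − θ_2 = 60.0003° (wrapped to (-180°,180°])

30.002 -90.003 60.000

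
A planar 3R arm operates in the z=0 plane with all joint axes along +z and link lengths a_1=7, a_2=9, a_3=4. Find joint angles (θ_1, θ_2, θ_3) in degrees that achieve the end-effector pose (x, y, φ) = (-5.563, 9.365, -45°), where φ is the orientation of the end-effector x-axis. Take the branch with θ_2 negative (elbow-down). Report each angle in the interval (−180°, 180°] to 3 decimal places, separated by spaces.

wrist centre = target − a_3·(cos φ, sin φ) = (-8.3914, 12.1934)
cos θ_2 = (219.0957−7²−9²)/(2·7·9) = 0.7071; θ_2 = -44.9998° (elbow-down)
β = atan2(12.1934,-8.3914) = 124.5355°; ψ = atan2(-6.3639,13.3640) = -25.4638°
θ_1 = β − ψ = 149.9993°
θ_3 = φ − θ_1 − θ_2 = -149.9995° (wrapped to (-180°,180°])

149.999 -45.000 -149.999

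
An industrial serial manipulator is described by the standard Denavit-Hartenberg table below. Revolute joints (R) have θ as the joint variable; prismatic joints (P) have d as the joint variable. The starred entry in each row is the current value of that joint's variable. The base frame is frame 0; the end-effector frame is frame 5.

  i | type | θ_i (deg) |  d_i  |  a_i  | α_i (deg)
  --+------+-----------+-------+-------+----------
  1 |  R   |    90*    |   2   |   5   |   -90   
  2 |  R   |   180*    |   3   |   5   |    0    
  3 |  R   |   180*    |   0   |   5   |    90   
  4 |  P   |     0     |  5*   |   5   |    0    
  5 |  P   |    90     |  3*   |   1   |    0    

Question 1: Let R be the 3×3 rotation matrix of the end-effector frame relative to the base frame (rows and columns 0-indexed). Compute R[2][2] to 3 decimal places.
1.000

End-effector z-axis (col 2 of R) = (-0.0000,-0.0000,1.0000)
R[2][2] = 1.0000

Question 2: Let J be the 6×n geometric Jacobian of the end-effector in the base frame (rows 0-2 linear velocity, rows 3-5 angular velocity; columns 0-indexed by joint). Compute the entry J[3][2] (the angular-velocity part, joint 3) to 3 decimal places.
axis z_2 = (-1.0000,0.0000,0.0000); lever o_n−o_2 = (-1.0000,10.0000,8.0000)
cross product → J_v[:, 2] = (-0.0000,8.0000,-10.0000)
J_ω[:, 2] = z_2
entry J[3][2] = -1.0000

-1.000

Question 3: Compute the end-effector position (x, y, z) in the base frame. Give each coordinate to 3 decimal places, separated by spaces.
after link 1: o_1 = (0.0000, 5.0000, 2.0000)
after link 2: o_2 = (-3.0000, 0.0000, 2.0000)
after link 3: o_3 = (-3.0000, 5.0000, 2.0000)
after link 4: o_4 = (-3.0000, 10.0000, 7.0000)
after link 5: o_5 = (-4.0000, 10.0000, 10.0000)

-4.000 10.000 10.000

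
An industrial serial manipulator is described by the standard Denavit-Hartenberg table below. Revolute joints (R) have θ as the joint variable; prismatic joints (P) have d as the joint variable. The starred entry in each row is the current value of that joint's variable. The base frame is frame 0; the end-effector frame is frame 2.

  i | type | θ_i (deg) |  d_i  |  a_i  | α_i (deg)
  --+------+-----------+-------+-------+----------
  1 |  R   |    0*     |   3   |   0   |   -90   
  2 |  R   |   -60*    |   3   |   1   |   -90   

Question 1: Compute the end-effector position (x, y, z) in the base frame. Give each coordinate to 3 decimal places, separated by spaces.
0.500 3.000 3.866

after link 1: o_1 = (0.0000, 0.0000, 3.0000)
after link 2: o_2 = (0.5000, 3.0000, 3.8660)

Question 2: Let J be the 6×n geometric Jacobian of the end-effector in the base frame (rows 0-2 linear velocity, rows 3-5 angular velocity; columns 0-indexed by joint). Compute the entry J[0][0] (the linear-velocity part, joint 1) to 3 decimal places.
-3.000

axis z_0 = ẑ; lever o_n−o_0 = (0.5000,3.0000,3.8660)
cross product → J_v[:, 0] = (-3.0000,0.5000,0.0000)
J_ω[:, 0] = z_0
entry J[0][0] = -3.0000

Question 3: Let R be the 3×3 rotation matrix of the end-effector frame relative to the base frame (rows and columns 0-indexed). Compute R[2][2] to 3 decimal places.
-0.500

End-effector z-axis (col 2 of R) = (0.8660,0.0000,-0.5000)
R[2][2] = -0.5000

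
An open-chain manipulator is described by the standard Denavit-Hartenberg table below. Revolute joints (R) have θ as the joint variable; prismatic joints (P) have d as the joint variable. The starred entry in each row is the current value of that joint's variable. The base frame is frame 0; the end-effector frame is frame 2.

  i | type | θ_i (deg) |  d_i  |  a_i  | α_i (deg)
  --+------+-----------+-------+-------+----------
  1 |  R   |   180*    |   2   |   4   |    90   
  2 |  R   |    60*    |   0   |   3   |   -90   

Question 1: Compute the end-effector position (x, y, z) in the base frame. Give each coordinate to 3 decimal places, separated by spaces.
-5.500 0.000 4.598

after link 1: o_1 = (-4.0000, 0.0000, 2.0000)
after link 2: o_2 = (-5.5000, 0.0000, 4.5981)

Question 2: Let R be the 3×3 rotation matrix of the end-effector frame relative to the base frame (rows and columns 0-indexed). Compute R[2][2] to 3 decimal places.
End-effector z-axis (col 2 of R) = (0.8660,-0.0000,0.5000)
R[2][2] = 0.5000

0.500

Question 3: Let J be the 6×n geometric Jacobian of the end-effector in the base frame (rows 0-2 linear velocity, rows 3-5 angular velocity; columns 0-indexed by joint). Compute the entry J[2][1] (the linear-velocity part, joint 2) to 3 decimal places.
1.500

axis z_1 = (0.0000,1.0000,0.0000); lever o_n−o_1 = (-1.5000,0.0000,2.5981)
cross product → J_v[:, 1] = (2.5981,-0.0000,1.5000)
J_ω[:, 1] = z_1
entry J[2][1] = 1.5000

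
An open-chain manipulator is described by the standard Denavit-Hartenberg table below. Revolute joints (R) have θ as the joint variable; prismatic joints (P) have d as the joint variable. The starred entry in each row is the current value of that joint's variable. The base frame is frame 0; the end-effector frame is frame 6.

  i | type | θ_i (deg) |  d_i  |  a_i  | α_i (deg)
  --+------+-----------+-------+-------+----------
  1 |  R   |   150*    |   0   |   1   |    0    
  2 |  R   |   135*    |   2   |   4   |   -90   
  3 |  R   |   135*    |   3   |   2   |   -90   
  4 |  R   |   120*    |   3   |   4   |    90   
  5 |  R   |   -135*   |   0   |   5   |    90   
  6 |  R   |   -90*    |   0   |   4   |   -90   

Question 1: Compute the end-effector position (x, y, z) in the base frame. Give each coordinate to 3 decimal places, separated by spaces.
after link 1: o_1 = (-0.8660, 0.5000, 0.0000)
after link 2: o_2 = (0.1693, -3.3637, 2.0000)
after link 3: o_3 = (2.7010, -1.2212, 0.5858)
after link 4: o_4 = (-0.8281, -1.4348, 4.1213)
after link 5: o_5 = (2.4530, -1.8497, 0.3713)
after link 6: o_6 = (5.0188, -3.6981, 2.8208)

5.019 -3.698 2.821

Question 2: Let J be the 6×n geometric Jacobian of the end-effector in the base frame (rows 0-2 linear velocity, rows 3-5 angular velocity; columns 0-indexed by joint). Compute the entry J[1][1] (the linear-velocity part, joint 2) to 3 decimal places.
axis z_1 = (0.0000,0.0000,1.0000); lever o_n−o_1 = (5.8848,-4.1981,2.8208)
cross product → J_v[:, 1] = (4.1981,5.8848,-0.0000)
J_ω[:, 1] = z_1
entry J[1][1] = 5.8848

5.885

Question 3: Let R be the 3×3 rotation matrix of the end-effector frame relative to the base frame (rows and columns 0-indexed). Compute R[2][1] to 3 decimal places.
-0.250

End-effector y-axis (col 1 of R) = (-0.3974,-0.8829,-0.2500)
R[2][1] = -0.2500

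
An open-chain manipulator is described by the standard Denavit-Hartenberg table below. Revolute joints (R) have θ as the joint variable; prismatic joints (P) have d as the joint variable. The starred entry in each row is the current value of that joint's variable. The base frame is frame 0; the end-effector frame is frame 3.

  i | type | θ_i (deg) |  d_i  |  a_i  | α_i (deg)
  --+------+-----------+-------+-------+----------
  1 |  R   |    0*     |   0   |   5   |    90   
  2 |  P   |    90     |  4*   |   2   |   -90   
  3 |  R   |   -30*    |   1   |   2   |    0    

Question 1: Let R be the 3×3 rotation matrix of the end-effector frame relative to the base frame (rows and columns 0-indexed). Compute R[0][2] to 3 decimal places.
-1.000

End-effector z-axis (col 2 of R) = (-1.0000,-0.0000,0.0000)
R[0][2] = -1.0000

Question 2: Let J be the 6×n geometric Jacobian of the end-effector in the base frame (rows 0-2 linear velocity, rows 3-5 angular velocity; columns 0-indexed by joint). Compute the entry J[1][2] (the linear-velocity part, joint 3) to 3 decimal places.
axis z_2 = (-1.0000,-0.0000,0.0000); lever o_n−o_2 = (-1.0000,-1.0000,1.7321)
cross product → J_v[:, 2] = (-0.0000,1.7321,1.0000)
J_ω[:, 2] = z_2
entry J[1][2] = 1.7321

1.732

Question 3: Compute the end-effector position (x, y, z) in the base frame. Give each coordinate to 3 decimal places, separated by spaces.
after link 1: o_1 = (5.0000, 0.0000, 0.0000)
after link 2: o_2 = (5.0000, -4.0000, 2.0000)
after link 3: o_3 = (4.0000, -5.0000, 3.7321)

4.000 -5.000 3.732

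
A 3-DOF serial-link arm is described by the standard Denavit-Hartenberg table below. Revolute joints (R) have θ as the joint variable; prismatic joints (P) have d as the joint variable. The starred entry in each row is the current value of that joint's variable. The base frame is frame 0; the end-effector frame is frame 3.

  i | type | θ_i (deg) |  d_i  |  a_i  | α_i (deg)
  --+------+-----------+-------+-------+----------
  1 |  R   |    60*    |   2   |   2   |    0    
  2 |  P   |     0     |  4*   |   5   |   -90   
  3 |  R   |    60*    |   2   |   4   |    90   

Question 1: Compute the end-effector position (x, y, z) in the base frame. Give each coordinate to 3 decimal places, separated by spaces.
2.768 8.794 2.536

after link 1: o_1 = (1.0000, 1.7321, 2.0000)
after link 2: o_2 = (3.5000, 6.0622, 6.0000)
after link 3: o_3 = (2.7679, 8.7942, 2.5359)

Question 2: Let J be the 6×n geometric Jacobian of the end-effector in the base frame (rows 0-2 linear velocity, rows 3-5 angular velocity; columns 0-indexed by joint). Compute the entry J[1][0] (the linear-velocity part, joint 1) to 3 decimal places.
2.768

axis z_0 = ẑ; lever o_n−o_0 = (2.7679,8.7942,2.5359)
cross product → J_v[:, 0] = (-8.7942,2.7679,0.0000)
J_ω[:, 0] = z_0
entry J[1][0] = 2.7679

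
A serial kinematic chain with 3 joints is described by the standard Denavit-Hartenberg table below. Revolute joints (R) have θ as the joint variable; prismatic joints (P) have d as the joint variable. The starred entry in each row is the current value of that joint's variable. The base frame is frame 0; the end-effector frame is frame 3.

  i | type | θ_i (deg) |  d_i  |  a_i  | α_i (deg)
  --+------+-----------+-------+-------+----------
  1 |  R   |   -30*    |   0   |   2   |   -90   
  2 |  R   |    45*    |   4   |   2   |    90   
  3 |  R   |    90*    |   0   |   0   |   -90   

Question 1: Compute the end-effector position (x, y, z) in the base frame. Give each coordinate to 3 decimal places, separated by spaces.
after link 1: o_1 = (1.7321, -1.0000, 0.0000)
after link 2: o_2 = (4.9568, 1.7570, -1.4142)
after link 3: o_3 = (4.9568, 1.7570, -1.4142)

4.957 1.757 -1.414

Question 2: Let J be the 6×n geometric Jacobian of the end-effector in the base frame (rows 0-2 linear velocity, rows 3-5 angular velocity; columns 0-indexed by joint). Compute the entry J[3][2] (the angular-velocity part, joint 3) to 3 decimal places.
axis z_2 = (0.6124,-0.3536,0.7071); lever o_n−o_2 = (0.0000,0.0000,0.0000)
cross product → J_v[:, 2] = (-0.0000,0.0000,0.0000)
J_ω[:, 2] = z_2
entry J[3][2] = 0.6124

0.612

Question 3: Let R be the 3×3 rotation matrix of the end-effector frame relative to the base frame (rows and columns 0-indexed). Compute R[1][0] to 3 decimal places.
End-effector x-axis (col 0 of R) = (0.5000,0.8660,-0.0000)
R[1][0] = 0.8660

0.866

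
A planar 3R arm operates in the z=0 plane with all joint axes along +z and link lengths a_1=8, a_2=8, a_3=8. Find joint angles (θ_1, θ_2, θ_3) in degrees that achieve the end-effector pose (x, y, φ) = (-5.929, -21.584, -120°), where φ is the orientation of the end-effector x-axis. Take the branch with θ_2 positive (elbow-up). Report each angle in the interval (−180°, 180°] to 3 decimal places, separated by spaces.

wrist centre = target − a_3·(cos φ, sin φ) = (-1.9290, -14.6558)
cos θ_2 = (218.5134−8²−8²)/(2·8·8) = 0.7071; θ_2 = 44.9976° (elbow-up)
β = atan2(-14.6558,-1.9290) = -97.4982°; ψ = atan2(5.6566,13.6571) = 22.4988°
θ_1 = β − ψ = -119.9970°
θ_3 = φ − θ_1 − θ_2 = -45.0006° (wrapped to (-180°,180°])

-119.997 44.998 -45.001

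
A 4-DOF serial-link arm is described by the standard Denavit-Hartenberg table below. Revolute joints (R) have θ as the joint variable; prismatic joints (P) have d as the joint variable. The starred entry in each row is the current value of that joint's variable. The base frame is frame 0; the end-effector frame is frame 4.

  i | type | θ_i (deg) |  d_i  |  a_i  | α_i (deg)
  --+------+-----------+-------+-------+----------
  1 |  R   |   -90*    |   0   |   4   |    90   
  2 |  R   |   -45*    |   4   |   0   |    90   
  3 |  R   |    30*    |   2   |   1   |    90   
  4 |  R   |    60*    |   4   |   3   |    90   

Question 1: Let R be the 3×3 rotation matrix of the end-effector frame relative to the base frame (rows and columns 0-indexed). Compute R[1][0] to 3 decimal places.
End-effector x-axis (col 0 of R) = (-0.2500,0.3062,-0.9186)
R[1][0] = 0.3062

0.306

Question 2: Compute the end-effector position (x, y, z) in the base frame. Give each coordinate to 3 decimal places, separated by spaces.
-1.786 -3.694 -6.196

after link 1: o_1 = (0.0000, -4.0000, 0.0000)
after link 2: o_2 = (-4.0000, -4.0000, 0.0000)
after link 3: o_3 = (-4.5000, -3.1982, -2.0266)
after link 4: o_4 = (-1.7859, -3.6938, -6.1965)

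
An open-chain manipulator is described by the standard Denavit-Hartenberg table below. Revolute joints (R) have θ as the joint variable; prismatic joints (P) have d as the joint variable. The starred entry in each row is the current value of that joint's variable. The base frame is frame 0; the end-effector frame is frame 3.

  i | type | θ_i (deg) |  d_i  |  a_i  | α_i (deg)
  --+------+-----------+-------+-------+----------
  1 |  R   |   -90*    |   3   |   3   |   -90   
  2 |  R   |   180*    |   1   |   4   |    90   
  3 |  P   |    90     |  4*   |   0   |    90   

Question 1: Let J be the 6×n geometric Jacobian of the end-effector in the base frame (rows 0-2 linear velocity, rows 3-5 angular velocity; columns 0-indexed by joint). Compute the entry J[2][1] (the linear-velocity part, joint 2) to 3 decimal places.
axis z_1 = (1.0000,0.0000,0.0000); lever o_n−o_1 = (1.0000,4.0000,-4.0000)
cross product → J_v[:, 1] = (-0.0000,4.0000,4.0000)
J_ω[:, 1] = z_1
entry J[2][1] = 4.0000

4.000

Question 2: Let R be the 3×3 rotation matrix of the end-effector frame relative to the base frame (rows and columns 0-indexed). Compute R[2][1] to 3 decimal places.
-1.000

End-effector y-axis (col 1 of R) = (0.0000,-0.0000,-1.0000)
R[2][1] = -1.0000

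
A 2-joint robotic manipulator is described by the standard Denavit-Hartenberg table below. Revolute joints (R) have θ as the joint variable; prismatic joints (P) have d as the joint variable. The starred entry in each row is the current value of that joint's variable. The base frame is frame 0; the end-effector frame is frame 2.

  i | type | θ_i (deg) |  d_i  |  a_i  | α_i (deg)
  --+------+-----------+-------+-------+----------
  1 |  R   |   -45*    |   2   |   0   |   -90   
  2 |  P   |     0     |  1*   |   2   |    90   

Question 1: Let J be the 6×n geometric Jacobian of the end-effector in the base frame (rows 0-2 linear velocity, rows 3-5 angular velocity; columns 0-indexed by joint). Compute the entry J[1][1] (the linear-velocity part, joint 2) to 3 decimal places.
prismatic axis z_1 = (0.7071,0.7071,0.0000)
J_v[:, 1] = z_1; J_ω[:, 1] = (0,0,0)
entry J[1][1] = 0.7071

0.707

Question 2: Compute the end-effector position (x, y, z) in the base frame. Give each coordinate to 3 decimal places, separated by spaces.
2.121 -0.707 2.000

after link 1: o_1 = (0.0000, 0.0000, 2.0000)
after link 2: o_2 = (2.1213, -0.7071, 2.0000)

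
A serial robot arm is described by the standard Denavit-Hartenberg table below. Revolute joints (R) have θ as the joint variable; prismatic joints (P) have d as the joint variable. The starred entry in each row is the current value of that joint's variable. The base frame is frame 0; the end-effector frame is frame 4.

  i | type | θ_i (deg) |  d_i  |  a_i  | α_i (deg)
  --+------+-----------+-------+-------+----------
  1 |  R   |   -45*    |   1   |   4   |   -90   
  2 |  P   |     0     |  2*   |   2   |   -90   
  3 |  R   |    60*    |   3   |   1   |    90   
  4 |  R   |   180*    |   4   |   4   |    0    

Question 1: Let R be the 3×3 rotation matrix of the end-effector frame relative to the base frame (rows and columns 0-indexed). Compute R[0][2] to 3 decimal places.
0.966

End-effector z-axis (col 2 of R) = (0.9659,-0.2588,0.0000)
R[0][2] = 0.9659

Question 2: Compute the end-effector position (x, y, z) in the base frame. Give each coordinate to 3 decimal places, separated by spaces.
10.297 -0.966 -2.000

after link 1: o_1 = (2.8284, -2.8284, 1.0000)
after link 2: o_2 = (5.6569, -2.8284, 1.0000)
after link 3: o_3 = (5.3980, -3.7944, -2.0000)
after link 4: o_4 = (10.2970, -0.9659, -2.0000)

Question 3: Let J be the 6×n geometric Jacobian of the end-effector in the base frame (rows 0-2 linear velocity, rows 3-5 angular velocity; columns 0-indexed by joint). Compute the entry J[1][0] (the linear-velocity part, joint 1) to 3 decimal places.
axis z_0 = ẑ; lever o_n−o_0 = (10.2970,-0.9659,-2.0000)
cross product → J_v[:, 0] = (0.9659,10.2970,-0.0000)
J_ω[:, 0] = z_0
entry J[1][0] = 10.2970

10.297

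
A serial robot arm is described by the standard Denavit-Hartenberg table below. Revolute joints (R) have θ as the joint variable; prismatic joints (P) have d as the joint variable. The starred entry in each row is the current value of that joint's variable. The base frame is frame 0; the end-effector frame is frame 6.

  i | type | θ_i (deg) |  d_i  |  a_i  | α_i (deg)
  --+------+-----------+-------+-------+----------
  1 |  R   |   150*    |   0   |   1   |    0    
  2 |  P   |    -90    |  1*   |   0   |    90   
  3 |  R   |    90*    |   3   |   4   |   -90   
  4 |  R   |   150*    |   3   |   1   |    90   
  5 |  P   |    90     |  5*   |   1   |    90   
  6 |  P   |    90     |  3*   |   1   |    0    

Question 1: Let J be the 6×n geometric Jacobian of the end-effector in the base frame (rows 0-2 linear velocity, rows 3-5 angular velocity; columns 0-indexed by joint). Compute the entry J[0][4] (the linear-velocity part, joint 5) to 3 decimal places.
prismatic axis z_4 = (-0.7500,0.4330,0.5000)
J_v[:, 4] = z_4; J_ω[:, 4] = (0,0,0)
entry J[0][4] = -0.7500

-0.750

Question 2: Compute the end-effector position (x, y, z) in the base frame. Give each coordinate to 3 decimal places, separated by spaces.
-6.500 -0.866 4.536

after link 1: o_1 = (-0.8660, 0.5000, 0.0000)
after link 2: o_2 = (-0.8660, 0.5000, 1.0000)
after link 3: o_3 = (1.7321, -1.0000, 5.0000)
after link 4: o_4 = (-0.2010, -3.3481, 4.1340)
after link 5: o_5 = (-4.4510, -2.0490, 6.6340)
after link 6: o_6 = (-6.5000, -0.8660, 4.5359)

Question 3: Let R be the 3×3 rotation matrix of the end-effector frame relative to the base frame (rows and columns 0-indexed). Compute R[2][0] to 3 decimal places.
0.500

End-effector x-axis (col 0 of R) = (-0.7500,0.4330,0.5000)
R[2][0] = 0.5000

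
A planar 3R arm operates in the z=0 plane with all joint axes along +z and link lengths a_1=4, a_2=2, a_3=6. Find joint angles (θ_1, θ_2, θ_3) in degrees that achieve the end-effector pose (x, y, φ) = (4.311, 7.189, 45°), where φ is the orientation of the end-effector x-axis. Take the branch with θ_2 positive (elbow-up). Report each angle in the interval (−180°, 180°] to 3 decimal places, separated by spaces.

59.996 135.003 -149.999

wrist centre = target − a_3·(cos φ, sin φ) = (0.0684, 2.9464)
cos θ_2 = (8.6857−4²−2²)/(2·4·2) = -0.7071; θ_2 = 135.0030° (elbow-up)
β = atan2(2.9464,0.0684) = 88.6709°; ψ = atan2(1.4141,2.5857) = 28.6745°
θ_1 = β − ψ = 59.9964°
θ_3 = φ − θ_1 − θ_2 = -149.9994° (wrapped to (-180°,180°])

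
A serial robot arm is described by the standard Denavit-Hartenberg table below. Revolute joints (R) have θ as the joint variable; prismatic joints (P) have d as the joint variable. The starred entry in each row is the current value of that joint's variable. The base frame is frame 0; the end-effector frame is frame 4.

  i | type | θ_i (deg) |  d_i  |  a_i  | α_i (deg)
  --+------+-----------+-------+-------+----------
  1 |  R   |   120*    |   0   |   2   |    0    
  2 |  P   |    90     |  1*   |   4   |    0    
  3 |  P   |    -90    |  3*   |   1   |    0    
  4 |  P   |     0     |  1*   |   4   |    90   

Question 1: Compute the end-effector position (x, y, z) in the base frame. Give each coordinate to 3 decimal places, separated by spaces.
-6.964 4.062 5.000

after link 1: o_1 = (-1.0000, 1.7321, 0.0000)
after link 2: o_2 = (-4.4641, -0.2679, 1.0000)
after link 3: o_3 = (-4.9641, 0.5981, 4.0000)
after link 4: o_4 = (-6.9641, 4.0622, 5.0000)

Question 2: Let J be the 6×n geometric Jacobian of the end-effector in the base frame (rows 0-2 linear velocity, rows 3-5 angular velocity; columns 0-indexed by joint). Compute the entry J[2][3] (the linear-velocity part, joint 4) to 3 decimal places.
prismatic axis z_3 = (0.0000,0.0000,1.0000)
J_v[:, 3] = z_3; J_ω[:, 3] = (0,0,0)
entry J[2][3] = 1.0000

1.000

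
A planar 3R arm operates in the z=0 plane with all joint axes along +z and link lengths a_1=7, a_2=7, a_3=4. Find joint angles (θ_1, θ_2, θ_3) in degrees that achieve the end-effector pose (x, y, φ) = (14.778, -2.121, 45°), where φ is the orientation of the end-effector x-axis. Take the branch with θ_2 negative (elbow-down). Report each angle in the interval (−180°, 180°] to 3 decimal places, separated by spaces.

0.004 -45.006 90.002

wrist centre = target − a_3·(cos φ, sin φ) = (11.9496, -4.9494)
cos θ_2 = (167.2891−7²−7²)/(2·7·7) = 0.7070; θ_2 = -45.0061° (elbow-down)
β = atan2(-4.9494,11.9496) = -22.4990°; ψ = atan2(-4.9503,11.9492) = -22.5030°
θ_1 = β − ψ = 0.0041°
θ_3 = φ − θ_1 − θ_2 = 90.0020° (wrapped to (-180°,180°])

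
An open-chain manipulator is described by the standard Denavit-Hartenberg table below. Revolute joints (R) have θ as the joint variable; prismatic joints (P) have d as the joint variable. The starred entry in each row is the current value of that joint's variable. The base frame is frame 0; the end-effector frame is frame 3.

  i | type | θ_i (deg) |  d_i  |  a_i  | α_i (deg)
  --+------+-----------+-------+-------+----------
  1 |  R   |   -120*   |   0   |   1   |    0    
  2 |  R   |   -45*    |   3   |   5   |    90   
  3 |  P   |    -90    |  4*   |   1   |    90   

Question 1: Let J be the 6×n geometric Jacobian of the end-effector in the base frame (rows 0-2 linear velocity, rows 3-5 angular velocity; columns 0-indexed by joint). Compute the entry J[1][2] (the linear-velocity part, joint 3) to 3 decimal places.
prismatic axis z_2 = (-0.2588,0.9659,0.0000)
J_v[:, 2] = z_2; J_ω[:, 2] = (0,0,0)
entry J[1][2] = 0.9659

0.966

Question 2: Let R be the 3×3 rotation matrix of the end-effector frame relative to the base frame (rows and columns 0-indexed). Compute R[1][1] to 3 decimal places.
End-effector y-axis (col 1 of R) = (-0.2588,0.9659,0.0000)
R[1][1] = 0.9659

0.966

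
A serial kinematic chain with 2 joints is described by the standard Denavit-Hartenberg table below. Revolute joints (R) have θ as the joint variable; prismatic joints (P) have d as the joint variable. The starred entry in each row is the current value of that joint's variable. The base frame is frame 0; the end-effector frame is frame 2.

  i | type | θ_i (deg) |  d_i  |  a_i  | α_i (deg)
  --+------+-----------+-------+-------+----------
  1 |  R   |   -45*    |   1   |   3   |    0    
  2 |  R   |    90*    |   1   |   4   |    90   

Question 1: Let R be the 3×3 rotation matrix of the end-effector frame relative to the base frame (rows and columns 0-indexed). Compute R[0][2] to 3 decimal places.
End-effector z-axis (col 2 of R) = (0.7071,-0.7071,0.0000)
R[0][2] = 0.7071

0.707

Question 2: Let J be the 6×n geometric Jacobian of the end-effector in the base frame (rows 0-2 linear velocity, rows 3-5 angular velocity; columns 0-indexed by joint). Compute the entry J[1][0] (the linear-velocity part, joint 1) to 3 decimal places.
4.950

axis z_0 = ẑ; lever o_n−o_0 = (4.9497,0.7071,2.0000)
cross product → J_v[:, 0] = (-0.7071,4.9497,0.0000)
J_ω[:, 0] = z_0
entry J[1][0] = 4.9497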